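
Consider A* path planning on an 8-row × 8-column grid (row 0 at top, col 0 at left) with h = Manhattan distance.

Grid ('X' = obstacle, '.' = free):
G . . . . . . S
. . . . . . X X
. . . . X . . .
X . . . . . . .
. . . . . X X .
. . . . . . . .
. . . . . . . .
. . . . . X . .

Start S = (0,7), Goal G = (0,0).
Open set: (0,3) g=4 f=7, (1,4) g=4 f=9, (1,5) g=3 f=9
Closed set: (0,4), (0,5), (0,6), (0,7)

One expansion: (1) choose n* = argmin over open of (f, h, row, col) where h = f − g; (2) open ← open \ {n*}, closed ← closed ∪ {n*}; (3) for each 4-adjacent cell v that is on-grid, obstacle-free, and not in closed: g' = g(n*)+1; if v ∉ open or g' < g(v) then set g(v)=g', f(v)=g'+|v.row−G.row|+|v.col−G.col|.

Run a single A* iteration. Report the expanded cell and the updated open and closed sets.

step 1: expand (0,3) (f=7, h=3) → closed; open now [(0,2) g=5 f=7, (1,3) g=5 f=9, (1,4) g=4 f=9, (1,5) g=3 f=9]

expanded=(0,3); open=[(0,2) g=5 f=7, (1,3) g=5 f=9, (1,4) g=4 f=9, (1,5) g=3 f=9]; closed=[(0,3), (0,4), (0,5), (0,6), (0,7)]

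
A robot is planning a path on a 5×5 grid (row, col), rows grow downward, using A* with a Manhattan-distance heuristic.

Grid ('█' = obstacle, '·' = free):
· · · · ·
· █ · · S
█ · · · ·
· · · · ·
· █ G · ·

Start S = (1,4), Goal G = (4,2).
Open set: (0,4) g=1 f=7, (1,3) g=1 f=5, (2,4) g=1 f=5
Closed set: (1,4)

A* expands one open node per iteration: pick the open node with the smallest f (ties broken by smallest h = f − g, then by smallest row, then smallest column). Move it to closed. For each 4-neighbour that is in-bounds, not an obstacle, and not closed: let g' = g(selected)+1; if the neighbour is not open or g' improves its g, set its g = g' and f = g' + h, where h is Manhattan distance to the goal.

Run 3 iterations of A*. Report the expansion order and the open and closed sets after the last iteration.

order=[(1,3) → (1,2) → (2,2)]; open=[(0,2) g=3 f=7, (0,3) g=2 f=7, (0,4) g=1 f=7, (2,1) g=4 f=7, (2,3) g=2 f=5, (2,4) g=1 f=5, (3,2) g=4 f=5]; closed=[(1,2), (1,3), (1,4), (2,2)]

step 1: expand (1,3) (f=5, h=4) → closed; open now [(0,3) g=2 f=7, (0,4) g=1 f=7, (1,2) g=2 f=5, (2,3) g=2 f=5, (2,4) g=1 f=5]
step 2: expand (1,2) (f=5, h=3) → closed; open now [(0,2) g=3 f=7, (0,3) g=2 f=7, (0,4) g=1 f=7, (2,2) g=3 f=5, (2,3) g=2 f=5, (2,4) g=1 f=5]
step 3: expand (2,2) (f=5, h=2) → closed; open now [(0,2) g=3 f=7, (0,3) g=2 f=7, (0,4) g=1 f=7, (2,1) g=4 f=7, (2,3) g=2 f=5, (2,4) g=1 f=5, (3,2) g=4 f=5]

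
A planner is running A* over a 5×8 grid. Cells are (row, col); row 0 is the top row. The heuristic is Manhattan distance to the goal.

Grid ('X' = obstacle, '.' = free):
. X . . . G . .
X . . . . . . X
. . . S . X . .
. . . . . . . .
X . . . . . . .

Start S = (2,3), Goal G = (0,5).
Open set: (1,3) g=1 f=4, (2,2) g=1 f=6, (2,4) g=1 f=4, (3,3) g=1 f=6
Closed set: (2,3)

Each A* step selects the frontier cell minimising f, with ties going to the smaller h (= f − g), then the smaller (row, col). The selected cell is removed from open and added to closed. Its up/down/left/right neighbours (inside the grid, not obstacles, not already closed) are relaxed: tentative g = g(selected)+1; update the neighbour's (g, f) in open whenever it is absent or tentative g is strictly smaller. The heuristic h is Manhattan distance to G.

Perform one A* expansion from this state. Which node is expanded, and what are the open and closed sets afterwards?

expanded=(1,3); open=[(0,3) g=2 f=4, (1,2) g=2 f=6, (1,4) g=2 f=4, (2,2) g=1 f=6, (2,4) g=1 f=4, (3,3) g=1 f=6]; closed=[(1,3), (2,3)]

step 1: expand (1,3) (f=4, h=3) → closed; open now [(0,3) g=2 f=4, (1,2) g=2 f=6, (1,4) g=2 f=4, (2,2) g=1 f=6, (2,4) g=1 f=4, (3,3) g=1 f=6]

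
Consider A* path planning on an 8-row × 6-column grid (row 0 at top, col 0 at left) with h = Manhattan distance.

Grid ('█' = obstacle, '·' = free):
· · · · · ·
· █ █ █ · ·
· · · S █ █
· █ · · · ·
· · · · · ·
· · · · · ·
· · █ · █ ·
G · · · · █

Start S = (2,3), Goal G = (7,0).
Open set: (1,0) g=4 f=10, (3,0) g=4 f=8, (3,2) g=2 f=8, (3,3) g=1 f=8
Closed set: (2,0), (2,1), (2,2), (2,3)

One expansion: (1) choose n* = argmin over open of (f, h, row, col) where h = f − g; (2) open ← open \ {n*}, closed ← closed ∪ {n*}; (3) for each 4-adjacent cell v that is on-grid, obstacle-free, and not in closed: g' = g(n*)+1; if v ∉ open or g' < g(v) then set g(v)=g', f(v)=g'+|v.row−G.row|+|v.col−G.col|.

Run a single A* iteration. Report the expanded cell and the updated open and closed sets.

expanded=(3,0); open=[(1,0) g=4 f=10, (3,2) g=2 f=8, (3,3) g=1 f=8, (4,0) g=5 f=8]; closed=[(2,0), (2,1), (2,2), (2,3), (3,0)]

step 1: expand (3,0) (f=8, h=4) → closed; open now [(1,0) g=4 f=10, (3,2) g=2 f=8, (3,3) g=1 f=8, (4,0) g=5 f=8]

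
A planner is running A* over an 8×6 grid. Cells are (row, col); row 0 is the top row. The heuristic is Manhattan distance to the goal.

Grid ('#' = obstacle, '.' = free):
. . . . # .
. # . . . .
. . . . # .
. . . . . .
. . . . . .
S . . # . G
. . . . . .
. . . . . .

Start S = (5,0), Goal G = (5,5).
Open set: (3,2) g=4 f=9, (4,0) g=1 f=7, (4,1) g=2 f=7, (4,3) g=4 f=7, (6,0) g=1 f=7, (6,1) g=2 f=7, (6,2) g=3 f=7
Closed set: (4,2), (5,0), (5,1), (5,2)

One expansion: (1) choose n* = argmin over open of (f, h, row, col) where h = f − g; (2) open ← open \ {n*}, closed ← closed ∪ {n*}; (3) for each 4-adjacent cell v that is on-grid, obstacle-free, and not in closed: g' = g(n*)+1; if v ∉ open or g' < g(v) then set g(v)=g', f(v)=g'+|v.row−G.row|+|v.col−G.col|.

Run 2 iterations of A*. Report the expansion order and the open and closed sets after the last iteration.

step 1: expand (4,3) (f=7, h=3) → closed; open now [(3,2) g=4 f=9, (3,3) g=5 f=9, (4,0) g=1 f=7, (4,1) g=2 f=7, (4,4) g=5 f=7, (6,0) g=1 f=7, (6,1) g=2 f=7, (6,2) g=3 f=7]
step 2: expand (4,4) (f=7, h=2) → closed; open now [(3,2) g=4 f=9, (3,3) g=5 f=9, (3,4) g=6 f=9, (4,0) g=1 f=7, (4,1) g=2 f=7, (4,5) g=6 f=7, (5,4) g=6 f=7, (6,0) g=1 f=7, (6,1) g=2 f=7, (6,2) g=3 f=7]

order=[(4,3) → (4,4)]; open=[(3,2) g=4 f=9, (3,3) g=5 f=9, (3,4) g=6 f=9, (4,0) g=1 f=7, (4,1) g=2 f=7, (4,5) g=6 f=7, (5,4) g=6 f=7, (6,0) g=1 f=7, (6,1) g=2 f=7, (6,2) g=3 f=7]; closed=[(4,2), (4,3), (4,4), (5,0), (5,1), (5,2)]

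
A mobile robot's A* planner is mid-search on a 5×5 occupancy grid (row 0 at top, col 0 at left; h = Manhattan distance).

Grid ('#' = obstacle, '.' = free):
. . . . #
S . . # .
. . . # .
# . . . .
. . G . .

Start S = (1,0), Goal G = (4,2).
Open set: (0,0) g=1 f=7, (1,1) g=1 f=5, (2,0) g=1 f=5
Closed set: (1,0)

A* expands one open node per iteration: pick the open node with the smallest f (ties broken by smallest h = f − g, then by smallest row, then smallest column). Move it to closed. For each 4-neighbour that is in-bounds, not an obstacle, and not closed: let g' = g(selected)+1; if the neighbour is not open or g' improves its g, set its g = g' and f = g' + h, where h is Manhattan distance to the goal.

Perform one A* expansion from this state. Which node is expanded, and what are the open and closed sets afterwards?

expanded=(1,1); open=[(0,0) g=1 f=7, (0,1) g=2 f=7, (1,2) g=2 f=5, (2,0) g=1 f=5, (2,1) g=2 f=5]; closed=[(1,0), (1,1)]

step 1: expand (1,1) (f=5, h=4) → closed; open now [(0,0) g=1 f=7, (0,1) g=2 f=7, (1,2) g=2 f=5, (2,0) g=1 f=5, (2,1) g=2 f=5]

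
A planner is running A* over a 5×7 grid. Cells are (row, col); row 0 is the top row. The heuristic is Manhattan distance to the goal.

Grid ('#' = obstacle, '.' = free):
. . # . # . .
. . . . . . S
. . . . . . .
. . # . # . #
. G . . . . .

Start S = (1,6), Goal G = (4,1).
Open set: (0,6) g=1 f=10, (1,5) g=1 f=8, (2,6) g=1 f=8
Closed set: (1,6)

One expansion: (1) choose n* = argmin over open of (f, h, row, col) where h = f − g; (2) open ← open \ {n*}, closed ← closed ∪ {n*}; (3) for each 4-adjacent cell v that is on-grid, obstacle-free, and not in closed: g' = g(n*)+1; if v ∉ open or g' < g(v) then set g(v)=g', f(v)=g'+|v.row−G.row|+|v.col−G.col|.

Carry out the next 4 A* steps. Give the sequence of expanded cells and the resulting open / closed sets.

order=[(1,5) → (1,4) → (1,3) → (1,2)]; open=[(0,3) g=4 f=10, (0,5) g=2 f=10, (0,6) g=1 f=10, (1,1) g=5 f=8, (2,2) g=5 f=8, (2,3) g=4 f=8, (2,4) g=3 f=8, (2,5) g=2 f=8, (2,6) g=1 f=8]; closed=[(1,2), (1,3), (1,4), (1,5), (1,6)]

step 1: expand (1,5) (f=8, h=7) → closed; open now [(0,5) g=2 f=10, (0,6) g=1 f=10, (1,4) g=2 f=8, (2,5) g=2 f=8, (2,6) g=1 f=8]
step 2: expand (1,4) (f=8, h=6) → closed; open now [(0,5) g=2 f=10, (0,6) g=1 f=10, (1,3) g=3 f=8, (2,4) g=3 f=8, (2,5) g=2 f=8, (2,6) g=1 f=8]
step 3: expand (1,3) (f=8, h=5) → closed; open now [(0,3) g=4 f=10, (0,5) g=2 f=10, (0,6) g=1 f=10, (1,2) g=4 f=8, (2,3) g=4 f=8, (2,4) g=3 f=8, (2,5) g=2 f=8, (2,6) g=1 f=8]
step 4: expand (1,2) (f=8, h=4) → closed; open now [(0,3) g=4 f=10, (0,5) g=2 f=10, (0,6) g=1 f=10, (1,1) g=5 f=8, (2,2) g=5 f=8, (2,3) g=4 f=8, (2,4) g=3 f=8, (2,5) g=2 f=8, (2,6) g=1 f=8]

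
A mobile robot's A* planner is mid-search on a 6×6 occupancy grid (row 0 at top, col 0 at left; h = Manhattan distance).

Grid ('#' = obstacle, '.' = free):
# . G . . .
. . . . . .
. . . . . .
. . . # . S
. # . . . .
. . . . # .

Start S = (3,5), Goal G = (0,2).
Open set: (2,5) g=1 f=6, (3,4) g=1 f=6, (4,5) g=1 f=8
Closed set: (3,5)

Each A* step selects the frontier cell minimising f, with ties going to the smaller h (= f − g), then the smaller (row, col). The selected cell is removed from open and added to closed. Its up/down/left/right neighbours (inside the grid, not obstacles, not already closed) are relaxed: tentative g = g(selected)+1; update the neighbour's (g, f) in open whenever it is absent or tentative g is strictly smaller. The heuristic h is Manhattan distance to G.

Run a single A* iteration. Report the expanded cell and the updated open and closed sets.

step 1: expand (2,5) (f=6, h=5) → closed; open now [(1,5) g=2 f=6, (2,4) g=2 f=6, (3,4) g=1 f=6, (4,5) g=1 f=8]

expanded=(2,5); open=[(1,5) g=2 f=6, (2,4) g=2 f=6, (3,4) g=1 f=6, (4,5) g=1 f=8]; closed=[(2,5), (3,5)]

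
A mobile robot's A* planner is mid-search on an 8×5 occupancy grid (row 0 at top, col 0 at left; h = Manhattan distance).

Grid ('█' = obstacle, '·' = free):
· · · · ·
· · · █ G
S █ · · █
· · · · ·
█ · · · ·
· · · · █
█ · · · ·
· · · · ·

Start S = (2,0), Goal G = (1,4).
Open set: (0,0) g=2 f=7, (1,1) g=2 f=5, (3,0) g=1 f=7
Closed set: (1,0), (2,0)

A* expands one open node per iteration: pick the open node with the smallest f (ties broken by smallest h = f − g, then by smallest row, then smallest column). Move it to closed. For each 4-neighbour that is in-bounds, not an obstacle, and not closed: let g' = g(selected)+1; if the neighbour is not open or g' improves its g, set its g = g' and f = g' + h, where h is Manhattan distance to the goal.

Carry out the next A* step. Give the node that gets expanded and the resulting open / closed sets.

expanded=(1,1); open=[(0,0) g=2 f=7, (0,1) g=3 f=7, (1,2) g=3 f=5, (3,0) g=1 f=7]; closed=[(1,0), (1,1), (2,0)]

step 1: expand (1,1) (f=5, h=3) → closed; open now [(0,0) g=2 f=7, (0,1) g=3 f=7, (1,2) g=3 f=5, (3,0) g=1 f=7]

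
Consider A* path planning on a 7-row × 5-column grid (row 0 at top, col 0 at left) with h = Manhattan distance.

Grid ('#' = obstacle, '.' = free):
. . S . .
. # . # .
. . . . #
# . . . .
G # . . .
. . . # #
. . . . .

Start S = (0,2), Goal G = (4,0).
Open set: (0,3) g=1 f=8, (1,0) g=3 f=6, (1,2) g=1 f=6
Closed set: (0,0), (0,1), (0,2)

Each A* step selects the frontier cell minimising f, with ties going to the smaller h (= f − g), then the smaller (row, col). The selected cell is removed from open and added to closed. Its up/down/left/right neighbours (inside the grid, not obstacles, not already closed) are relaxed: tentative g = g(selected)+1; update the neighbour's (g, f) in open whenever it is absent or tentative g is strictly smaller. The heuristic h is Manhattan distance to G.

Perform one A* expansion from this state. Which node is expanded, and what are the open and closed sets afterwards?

expanded=(1,0); open=[(0,3) g=1 f=8, (1,2) g=1 f=6, (2,0) g=4 f=6]; closed=[(0,0), (0,1), (0,2), (1,0)]

step 1: expand (1,0) (f=6, h=3) → closed; open now [(0,3) g=1 f=8, (1,2) g=1 f=6, (2,0) g=4 f=6]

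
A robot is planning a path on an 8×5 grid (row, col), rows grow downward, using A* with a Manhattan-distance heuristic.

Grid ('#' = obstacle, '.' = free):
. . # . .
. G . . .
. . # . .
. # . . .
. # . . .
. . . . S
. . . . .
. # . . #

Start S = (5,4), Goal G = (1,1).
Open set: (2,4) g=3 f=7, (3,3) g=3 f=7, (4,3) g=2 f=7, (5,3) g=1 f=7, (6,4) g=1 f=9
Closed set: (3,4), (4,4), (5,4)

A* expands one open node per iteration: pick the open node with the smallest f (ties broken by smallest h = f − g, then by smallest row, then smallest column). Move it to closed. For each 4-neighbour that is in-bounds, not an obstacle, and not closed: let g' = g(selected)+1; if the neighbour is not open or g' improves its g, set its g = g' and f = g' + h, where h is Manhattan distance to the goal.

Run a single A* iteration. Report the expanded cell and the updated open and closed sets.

expanded=(2,4); open=[(1,4) g=4 f=7, (2,3) g=4 f=7, (3,3) g=3 f=7, (4,3) g=2 f=7, (5,3) g=1 f=7, (6,4) g=1 f=9]; closed=[(2,4), (3,4), (4,4), (5,4)]

step 1: expand (2,4) (f=7, h=4) → closed; open now [(1,4) g=4 f=7, (2,3) g=4 f=7, (3,3) g=3 f=7, (4,3) g=2 f=7, (5,3) g=1 f=7, (6,4) g=1 f=9]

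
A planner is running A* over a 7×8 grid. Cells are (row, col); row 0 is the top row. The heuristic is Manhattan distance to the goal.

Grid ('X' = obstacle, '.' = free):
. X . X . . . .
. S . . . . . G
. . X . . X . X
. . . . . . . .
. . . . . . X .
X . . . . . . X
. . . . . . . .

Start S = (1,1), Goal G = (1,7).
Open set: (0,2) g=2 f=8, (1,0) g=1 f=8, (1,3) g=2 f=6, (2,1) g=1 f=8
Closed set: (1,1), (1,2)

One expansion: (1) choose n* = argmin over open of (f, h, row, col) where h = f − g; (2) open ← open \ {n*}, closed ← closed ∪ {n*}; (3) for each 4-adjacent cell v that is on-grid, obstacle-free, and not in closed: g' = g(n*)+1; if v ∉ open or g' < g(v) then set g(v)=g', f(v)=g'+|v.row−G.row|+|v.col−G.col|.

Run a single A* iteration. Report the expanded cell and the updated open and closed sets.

step 1: expand (1,3) (f=6, h=4) → closed; open now [(0,2) g=2 f=8, (1,0) g=1 f=8, (1,4) g=3 f=6, (2,1) g=1 f=8, (2,3) g=3 f=8]

expanded=(1,3); open=[(0,2) g=2 f=8, (1,0) g=1 f=8, (1,4) g=3 f=6, (2,1) g=1 f=8, (2,3) g=3 f=8]; closed=[(1,1), (1,2), (1,3)]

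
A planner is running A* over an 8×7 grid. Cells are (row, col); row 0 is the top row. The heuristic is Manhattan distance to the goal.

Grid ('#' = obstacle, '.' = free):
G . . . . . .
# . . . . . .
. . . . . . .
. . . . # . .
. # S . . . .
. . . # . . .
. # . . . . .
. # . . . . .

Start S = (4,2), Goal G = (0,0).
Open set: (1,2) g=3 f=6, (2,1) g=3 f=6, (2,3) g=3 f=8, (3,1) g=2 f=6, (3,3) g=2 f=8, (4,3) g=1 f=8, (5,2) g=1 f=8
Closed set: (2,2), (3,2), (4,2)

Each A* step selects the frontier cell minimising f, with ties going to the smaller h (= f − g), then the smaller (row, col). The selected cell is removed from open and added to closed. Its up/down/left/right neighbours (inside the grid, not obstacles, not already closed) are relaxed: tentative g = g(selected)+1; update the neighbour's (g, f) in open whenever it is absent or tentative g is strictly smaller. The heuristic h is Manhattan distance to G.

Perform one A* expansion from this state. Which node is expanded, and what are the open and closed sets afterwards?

step 1: expand (1,2) (f=6, h=3) → closed; open now [(0,2) g=4 f=6, (1,1) g=4 f=6, (1,3) g=4 f=8, (2,1) g=3 f=6, (2,3) g=3 f=8, (3,1) g=2 f=6, (3,3) g=2 f=8, (4,3) g=1 f=8, (5,2) g=1 f=8]

expanded=(1,2); open=[(0,2) g=4 f=6, (1,1) g=4 f=6, (1,3) g=4 f=8, (2,1) g=3 f=6, (2,3) g=3 f=8, (3,1) g=2 f=6, (3,3) g=2 f=8, (4,3) g=1 f=8, (5,2) g=1 f=8]; closed=[(1,2), (2,2), (3,2), (4,2)]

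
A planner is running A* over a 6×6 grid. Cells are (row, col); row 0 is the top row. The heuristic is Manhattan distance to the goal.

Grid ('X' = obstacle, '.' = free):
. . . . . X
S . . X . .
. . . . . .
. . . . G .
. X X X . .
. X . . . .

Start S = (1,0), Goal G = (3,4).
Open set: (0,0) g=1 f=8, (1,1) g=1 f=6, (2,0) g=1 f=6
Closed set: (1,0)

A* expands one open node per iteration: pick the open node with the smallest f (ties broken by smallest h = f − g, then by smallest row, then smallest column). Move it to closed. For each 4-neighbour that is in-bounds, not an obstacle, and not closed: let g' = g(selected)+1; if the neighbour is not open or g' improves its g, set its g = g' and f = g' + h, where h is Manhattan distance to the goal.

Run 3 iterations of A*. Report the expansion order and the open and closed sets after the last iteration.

step 1: expand (1,1) (f=6, h=5) → closed; open now [(0,0) g=1 f=8, (0,1) g=2 f=8, (1,2) g=2 f=6, (2,0) g=1 f=6, (2,1) g=2 f=6]
step 2: expand (1,2) (f=6, h=4) → closed; open now [(0,0) g=1 f=8, (0,1) g=2 f=8, (0,2) g=3 f=8, (2,0) g=1 f=6, (2,1) g=2 f=6, (2,2) g=3 f=6]
step 3: expand (2,2) (f=6, h=3) → closed; open now [(0,0) g=1 f=8, (0,1) g=2 f=8, (0,2) g=3 f=8, (2,0) g=1 f=6, (2,1) g=2 f=6, (2,3) g=4 f=6, (3,2) g=4 f=6]

order=[(1,1) → (1,2) → (2,2)]; open=[(0,0) g=1 f=8, (0,1) g=2 f=8, (0,2) g=3 f=8, (2,0) g=1 f=6, (2,1) g=2 f=6, (2,3) g=4 f=6, (3,2) g=4 f=6]; closed=[(1,0), (1,1), (1,2), (2,2)]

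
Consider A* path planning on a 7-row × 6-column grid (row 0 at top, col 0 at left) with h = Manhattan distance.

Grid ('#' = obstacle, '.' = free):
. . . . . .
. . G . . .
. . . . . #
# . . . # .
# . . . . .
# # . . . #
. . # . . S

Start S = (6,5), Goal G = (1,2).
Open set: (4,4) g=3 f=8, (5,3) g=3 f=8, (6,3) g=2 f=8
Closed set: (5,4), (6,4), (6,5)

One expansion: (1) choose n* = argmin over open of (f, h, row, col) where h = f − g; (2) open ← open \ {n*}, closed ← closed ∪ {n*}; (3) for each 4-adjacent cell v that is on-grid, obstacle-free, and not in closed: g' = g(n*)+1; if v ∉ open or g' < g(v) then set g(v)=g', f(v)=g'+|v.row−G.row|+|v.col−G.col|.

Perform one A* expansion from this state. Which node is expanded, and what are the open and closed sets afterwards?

step 1: expand (4,4) (f=8, h=5) → closed; open now [(4,3) g=4 f=8, (4,5) g=4 f=10, (5,3) g=3 f=8, (6,3) g=2 f=8]

expanded=(4,4); open=[(4,3) g=4 f=8, (4,5) g=4 f=10, (5,3) g=3 f=8, (6,3) g=2 f=8]; closed=[(4,4), (5,4), (6,4), (6,5)]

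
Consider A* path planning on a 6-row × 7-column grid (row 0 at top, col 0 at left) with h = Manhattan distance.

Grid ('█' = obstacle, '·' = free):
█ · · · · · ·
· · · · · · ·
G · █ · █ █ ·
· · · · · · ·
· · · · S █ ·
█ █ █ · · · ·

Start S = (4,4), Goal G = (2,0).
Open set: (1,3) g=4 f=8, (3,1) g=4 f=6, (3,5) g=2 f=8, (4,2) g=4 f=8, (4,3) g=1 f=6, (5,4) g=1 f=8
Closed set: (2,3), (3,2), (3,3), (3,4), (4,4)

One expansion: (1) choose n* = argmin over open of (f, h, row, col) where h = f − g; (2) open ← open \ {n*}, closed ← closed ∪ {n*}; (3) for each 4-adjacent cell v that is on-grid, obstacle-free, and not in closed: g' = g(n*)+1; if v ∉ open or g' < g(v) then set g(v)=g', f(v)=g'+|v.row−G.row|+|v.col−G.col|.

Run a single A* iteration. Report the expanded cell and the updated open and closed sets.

expanded=(3,1); open=[(1,3) g=4 f=8, (2,1) g=5 f=6, (3,0) g=5 f=6, (3,5) g=2 f=8, (4,1) g=5 f=8, (4,2) g=4 f=8, (4,3) g=1 f=6, (5,4) g=1 f=8]; closed=[(2,3), (3,1), (3,2), (3,3), (3,4), (4,4)]

step 1: expand (3,1) (f=6, h=2) → closed; open now [(1,3) g=4 f=8, (2,1) g=5 f=6, (3,0) g=5 f=6, (3,5) g=2 f=8, (4,1) g=5 f=8, (4,2) g=4 f=8, (4,3) g=1 f=6, (5,4) g=1 f=8]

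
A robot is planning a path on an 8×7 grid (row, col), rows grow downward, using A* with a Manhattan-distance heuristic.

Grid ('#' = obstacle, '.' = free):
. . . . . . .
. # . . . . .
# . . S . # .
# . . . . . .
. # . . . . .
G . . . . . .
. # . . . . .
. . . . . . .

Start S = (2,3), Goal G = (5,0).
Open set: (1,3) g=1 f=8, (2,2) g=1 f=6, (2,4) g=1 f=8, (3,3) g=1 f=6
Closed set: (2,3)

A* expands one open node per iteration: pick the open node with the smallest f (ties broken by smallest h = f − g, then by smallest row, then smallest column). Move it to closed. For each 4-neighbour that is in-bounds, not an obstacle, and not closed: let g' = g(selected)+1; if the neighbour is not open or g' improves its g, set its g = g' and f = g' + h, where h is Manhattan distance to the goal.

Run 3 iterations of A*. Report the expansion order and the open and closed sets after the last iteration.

step 1: expand (2,2) (f=6, h=5) → closed; open now [(1,2) g=2 f=8, (1,3) g=1 f=8, (2,1) g=2 f=6, (2,4) g=1 f=8, (3,2) g=2 f=6, (3,3) g=1 f=6]
step 2: expand (2,1) (f=6, h=4) → closed; open now [(1,2) g=2 f=8, (1,3) g=1 f=8, (2,4) g=1 f=8, (3,1) g=3 f=6, (3,2) g=2 f=6, (3,3) g=1 f=6]
step 3: expand (3,1) (f=6, h=3) → closed; open now [(1,2) g=2 f=8, (1,3) g=1 f=8, (2,4) g=1 f=8, (3,2) g=2 f=6, (3,3) g=1 f=6]

order=[(2,2) → (2,1) → (3,1)]; open=[(1,2) g=2 f=8, (1,3) g=1 f=8, (2,4) g=1 f=8, (3,2) g=2 f=6, (3,3) g=1 f=6]; closed=[(2,1), (2,2), (2,3), (3,1)]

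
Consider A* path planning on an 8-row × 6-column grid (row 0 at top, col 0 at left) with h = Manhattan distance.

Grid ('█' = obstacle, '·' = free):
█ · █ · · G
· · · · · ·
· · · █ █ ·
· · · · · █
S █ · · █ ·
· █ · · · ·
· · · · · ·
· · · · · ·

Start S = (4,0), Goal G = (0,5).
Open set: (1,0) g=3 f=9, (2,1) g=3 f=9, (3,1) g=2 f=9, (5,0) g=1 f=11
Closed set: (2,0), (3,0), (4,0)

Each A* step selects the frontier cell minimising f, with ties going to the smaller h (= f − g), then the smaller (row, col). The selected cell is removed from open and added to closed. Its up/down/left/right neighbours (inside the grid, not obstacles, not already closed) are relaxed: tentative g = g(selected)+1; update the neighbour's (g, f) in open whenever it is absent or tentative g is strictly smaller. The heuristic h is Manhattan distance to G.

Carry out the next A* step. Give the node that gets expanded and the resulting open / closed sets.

expanded=(1,0); open=[(1,1) g=4 f=9, (2,1) g=3 f=9, (3,1) g=2 f=9, (5,0) g=1 f=11]; closed=[(1,0), (2,0), (3,0), (4,0)]

step 1: expand (1,0) (f=9, h=6) → closed; open now [(1,1) g=4 f=9, (2,1) g=3 f=9, (3,1) g=2 f=9, (5,0) g=1 f=11]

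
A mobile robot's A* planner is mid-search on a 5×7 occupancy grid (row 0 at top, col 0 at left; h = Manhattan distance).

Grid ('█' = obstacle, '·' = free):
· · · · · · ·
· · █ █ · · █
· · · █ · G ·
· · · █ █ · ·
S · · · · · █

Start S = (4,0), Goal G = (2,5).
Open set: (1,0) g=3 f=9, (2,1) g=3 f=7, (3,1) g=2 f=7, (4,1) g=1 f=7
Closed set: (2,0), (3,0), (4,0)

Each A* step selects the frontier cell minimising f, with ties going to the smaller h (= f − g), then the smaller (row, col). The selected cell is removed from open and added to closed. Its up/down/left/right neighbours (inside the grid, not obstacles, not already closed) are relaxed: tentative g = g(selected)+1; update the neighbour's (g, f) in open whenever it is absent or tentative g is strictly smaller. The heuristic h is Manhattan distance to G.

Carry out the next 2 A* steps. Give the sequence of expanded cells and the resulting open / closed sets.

order=[(2,1) → (2,2)]; open=[(1,0) g=3 f=9, (1,1) g=4 f=9, (3,1) g=2 f=7, (3,2) g=5 f=9, (4,1) g=1 f=7]; closed=[(2,0), (2,1), (2,2), (3,0), (4,0)]

step 1: expand (2,1) (f=7, h=4) → closed; open now [(1,0) g=3 f=9, (1,1) g=4 f=9, (2,2) g=4 f=7, (3,1) g=2 f=7, (4,1) g=1 f=7]
step 2: expand (2,2) (f=7, h=3) → closed; open now [(1,0) g=3 f=9, (1,1) g=4 f=9, (3,1) g=2 f=7, (3,2) g=5 f=9, (4,1) g=1 f=7]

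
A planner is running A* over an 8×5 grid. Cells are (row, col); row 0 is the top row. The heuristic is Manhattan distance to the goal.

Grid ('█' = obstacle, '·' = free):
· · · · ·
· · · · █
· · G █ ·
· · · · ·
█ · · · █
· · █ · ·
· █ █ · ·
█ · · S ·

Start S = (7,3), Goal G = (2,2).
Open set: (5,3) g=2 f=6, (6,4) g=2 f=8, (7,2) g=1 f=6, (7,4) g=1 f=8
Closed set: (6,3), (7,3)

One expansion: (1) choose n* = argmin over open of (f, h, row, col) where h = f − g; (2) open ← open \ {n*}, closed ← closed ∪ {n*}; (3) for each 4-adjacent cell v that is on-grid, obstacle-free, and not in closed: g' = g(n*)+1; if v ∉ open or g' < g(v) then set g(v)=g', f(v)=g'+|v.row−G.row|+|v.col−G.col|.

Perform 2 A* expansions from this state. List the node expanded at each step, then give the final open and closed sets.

step 1: expand (5,3) (f=6, h=4) → closed; open now [(4,3) g=3 f=6, (5,4) g=3 f=8, (6,4) g=2 f=8, (7,2) g=1 f=6, (7,4) g=1 f=8]
step 2: expand (4,3) (f=6, h=3) → closed; open now [(3,3) g=4 f=6, (4,2) g=4 f=6, (5,4) g=3 f=8, (6,4) g=2 f=8, (7,2) g=1 f=6, (7,4) g=1 f=8]

order=[(5,3) → (4,3)]; open=[(3,3) g=4 f=6, (4,2) g=4 f=6, (5,4) g=3 f=8, (6,4) g=2 f=8, (7,2) g=1 f=6, (7,4) g=1 f=8]; closed=[(4,3), (5,3), (6,3), (7,3)]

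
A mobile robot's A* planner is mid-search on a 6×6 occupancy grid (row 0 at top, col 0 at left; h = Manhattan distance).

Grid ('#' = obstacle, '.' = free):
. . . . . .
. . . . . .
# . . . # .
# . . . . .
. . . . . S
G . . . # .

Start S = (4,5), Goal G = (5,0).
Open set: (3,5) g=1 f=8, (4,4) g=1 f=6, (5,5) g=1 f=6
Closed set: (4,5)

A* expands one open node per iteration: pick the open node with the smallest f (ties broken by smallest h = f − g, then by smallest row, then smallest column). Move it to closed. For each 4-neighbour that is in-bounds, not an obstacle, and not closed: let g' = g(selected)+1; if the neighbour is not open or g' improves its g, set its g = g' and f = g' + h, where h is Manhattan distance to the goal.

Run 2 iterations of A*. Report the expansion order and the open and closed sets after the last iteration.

step 1: expand (4,4) (f=6, h=5) → closed; open now [(3,4) g=2 f=8, (3,5) g=1 f=8, (4,3) g=2 f=6, (5,5) g=1 f=6]
step 2: expand (4,3) (f=6, h=4) → closed; open now [(3,3) g=3 f=8, (3,4) g=2 f=8, (3,5) g=1 f=8, (4,2) g=3 f=6, (5,3) g=3 f=6, (5,5) g=1 f=6]

order=[(4,4) → (4,3)]; open=[(3,3) g=3 f=8, (3,4) g=2 f=8, (3,5) g=1 f=8, (4,2) g=3 f=6, (5,3) g=3 f=6, (5,5) g=1 f=6]; closed=[(4,3), (4,4), (4,5)]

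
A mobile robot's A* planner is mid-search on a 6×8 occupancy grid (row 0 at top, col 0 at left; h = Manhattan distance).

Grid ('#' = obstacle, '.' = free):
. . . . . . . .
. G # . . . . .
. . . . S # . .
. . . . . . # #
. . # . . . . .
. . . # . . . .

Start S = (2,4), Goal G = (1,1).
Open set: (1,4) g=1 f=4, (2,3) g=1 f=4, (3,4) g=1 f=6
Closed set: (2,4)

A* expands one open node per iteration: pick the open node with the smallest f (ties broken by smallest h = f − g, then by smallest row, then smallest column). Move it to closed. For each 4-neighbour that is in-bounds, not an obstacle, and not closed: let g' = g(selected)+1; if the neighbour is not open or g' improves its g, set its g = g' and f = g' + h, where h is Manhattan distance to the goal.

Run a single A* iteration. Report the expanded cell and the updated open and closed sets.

step 1: expand (1,4) (f=4, h=3) → closed; open now [(0,4) g=2 f=6, (1,3) g=2 f=4, (1,5) g=2 f=6, (2,3) g=1 f=4, (3,4) g=1 f=6]

expanded=(1,4); open=[(0,4) g=2 f=6, (1,3) g=2 f=4, (1,5) g=2 f=6, (2,3) g=1 f=4, (3,4) g=1 f=6]; closed=[(1,4), (2,4)]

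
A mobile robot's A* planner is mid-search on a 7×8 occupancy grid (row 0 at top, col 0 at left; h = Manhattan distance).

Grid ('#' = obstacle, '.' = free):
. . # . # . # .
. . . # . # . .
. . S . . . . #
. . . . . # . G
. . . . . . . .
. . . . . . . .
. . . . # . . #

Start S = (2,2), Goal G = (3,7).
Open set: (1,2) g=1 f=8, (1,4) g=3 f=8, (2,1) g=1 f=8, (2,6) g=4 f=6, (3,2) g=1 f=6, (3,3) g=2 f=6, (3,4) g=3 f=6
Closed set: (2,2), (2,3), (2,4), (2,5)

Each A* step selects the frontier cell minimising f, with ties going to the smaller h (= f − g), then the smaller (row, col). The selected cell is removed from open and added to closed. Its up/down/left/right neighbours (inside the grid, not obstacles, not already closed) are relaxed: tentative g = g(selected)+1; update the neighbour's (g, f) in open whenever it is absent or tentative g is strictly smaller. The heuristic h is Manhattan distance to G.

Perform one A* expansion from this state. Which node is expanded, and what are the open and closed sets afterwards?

expanded=(2,6); open=[(1,2) g=1 f=8, (1,4) g=3 f=8, (1,6) g=5 f=8, (2,1) g=1 f=8, (3,2) g=1 f=6, (3,3) g=2 f=6, (3,4) g=3 f=6, (3,6) g=5 f=6]; closed=[(2,2), (2,3), (2,4), (2,5), (2,6)]

step 1: expand (2,6) (f=6, h=2) → closed; open now [(1,2) g=1 f=8, (1,4) g=3 f=8, (1,6) g=5 f=8, (2,1) g=1 f=8, (3,2) g=1 f=6, (3,3) g=2 f=6, (3,4) g=3 f=6, (3,6) g=5 f=6]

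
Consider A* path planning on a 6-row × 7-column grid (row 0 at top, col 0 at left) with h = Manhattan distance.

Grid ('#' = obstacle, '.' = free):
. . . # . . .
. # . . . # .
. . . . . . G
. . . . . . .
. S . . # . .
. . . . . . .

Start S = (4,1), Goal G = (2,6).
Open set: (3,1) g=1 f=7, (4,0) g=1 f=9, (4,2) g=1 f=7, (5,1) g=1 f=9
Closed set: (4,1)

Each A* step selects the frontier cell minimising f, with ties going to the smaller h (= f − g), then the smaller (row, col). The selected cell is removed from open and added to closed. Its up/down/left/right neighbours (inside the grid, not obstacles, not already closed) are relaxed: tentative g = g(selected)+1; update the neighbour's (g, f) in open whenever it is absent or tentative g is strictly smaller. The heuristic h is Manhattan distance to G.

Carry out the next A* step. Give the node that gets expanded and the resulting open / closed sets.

step 1: expand (3,1) (f=7, h=6) → closed; open now [(2,1) g=2 f=7, (3,0) g=2 f=9, (3,2) g=2 f=7, (4,0) g=1 f=9, (4,2) g=1 f=7, (5,1) g=1 f=9]

expanded=(3,1); open=[(2,1) g=2 f=7, (3,0) g=2 f=9, (3,2) g=2 f=7, (4,0) g=1 f=9, (4,2) g=1 f=7, (5,1) g=1 f=9]; closed=[(3,1), (4,1)]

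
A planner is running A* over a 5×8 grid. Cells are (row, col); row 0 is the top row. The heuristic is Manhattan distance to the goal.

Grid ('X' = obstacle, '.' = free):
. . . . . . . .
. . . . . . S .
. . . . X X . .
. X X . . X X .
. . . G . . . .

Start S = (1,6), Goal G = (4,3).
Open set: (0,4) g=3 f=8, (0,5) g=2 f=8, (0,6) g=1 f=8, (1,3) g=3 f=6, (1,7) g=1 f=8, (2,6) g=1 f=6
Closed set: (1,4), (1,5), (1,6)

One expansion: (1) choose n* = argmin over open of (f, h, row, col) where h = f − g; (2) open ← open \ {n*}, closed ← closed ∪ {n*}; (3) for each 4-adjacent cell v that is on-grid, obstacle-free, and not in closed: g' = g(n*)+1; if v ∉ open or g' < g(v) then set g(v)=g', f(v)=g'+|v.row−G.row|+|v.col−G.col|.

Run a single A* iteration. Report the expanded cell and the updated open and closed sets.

step 1: expand (1,3) (f=6, h=3) → closed; open now [(0,3) g=4 f=8, (0,4) g=3 f=8, (0,5) g=2 f=8, (0,6) g=1 f=8, (1,2) g=4 f=8, (1,7) g=1 f=8, (2,3) g=4 f=6, (2,6) g=1 f=6]

expanded=(1,3); open=[(0,3) g=4 f=8, (0,4) g=3 f=8, (0,5) g=2 f=8, (0,6) g=1 f=8, (1,2) g=4 f=8, (1,7) g=1 f=8, (2,3) g=4 f=6, (2,6) g=1 f=6]; closed=[(1,3), (1,4), (1,5), (1,6)]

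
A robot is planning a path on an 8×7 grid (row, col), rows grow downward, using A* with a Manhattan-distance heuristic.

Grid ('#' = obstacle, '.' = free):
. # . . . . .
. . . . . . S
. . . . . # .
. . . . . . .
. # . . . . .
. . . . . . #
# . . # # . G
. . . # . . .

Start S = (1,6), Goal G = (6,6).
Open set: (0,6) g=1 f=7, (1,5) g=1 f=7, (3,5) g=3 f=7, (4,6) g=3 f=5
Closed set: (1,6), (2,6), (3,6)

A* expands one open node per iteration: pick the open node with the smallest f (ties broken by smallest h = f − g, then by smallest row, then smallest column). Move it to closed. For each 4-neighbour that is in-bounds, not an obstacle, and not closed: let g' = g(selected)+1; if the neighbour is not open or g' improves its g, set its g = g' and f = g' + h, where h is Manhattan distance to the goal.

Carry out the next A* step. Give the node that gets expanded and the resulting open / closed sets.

step 1: expand (4,6) (f=5, h=2) → closed; open now [(0,6) g=1 f=7, (1,5) g=1 f=7, (3,5) g=3 f=7, (4,5) g=4 f=7]

expanded=(4,6); open=[(0,6) g=1 f=7, (1,5) g=1 f=7, (3,5) g=3 f=7, (4,5) g=4 f=7]; closed=[(1,6), (2,6), (3,6), (4,6)]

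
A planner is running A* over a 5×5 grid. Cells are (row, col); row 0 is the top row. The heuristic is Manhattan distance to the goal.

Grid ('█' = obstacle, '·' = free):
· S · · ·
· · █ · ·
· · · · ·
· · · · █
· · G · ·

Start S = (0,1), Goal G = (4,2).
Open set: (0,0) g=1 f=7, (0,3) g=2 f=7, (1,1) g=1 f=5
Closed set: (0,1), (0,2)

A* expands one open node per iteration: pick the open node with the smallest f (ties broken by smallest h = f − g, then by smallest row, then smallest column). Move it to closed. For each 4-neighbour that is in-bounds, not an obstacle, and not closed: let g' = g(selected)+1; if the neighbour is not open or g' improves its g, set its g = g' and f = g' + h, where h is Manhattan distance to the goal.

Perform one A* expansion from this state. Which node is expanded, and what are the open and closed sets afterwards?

expanded=(1,1); open=[(0,0) g=1 f=7, (0,3) g=2 f=7, (1,0) g=2 f=7, (2,1) g=2 f=5]; closed=[(0,1), (0,2), (1,1)]

step 1: expand (1,1) (f=5, h=4) → closed; open now [(0,0) g=1 f=7, (0,3) g=2 f=7, (1,0) g=2 f=7, (2,1) g=2 f=5]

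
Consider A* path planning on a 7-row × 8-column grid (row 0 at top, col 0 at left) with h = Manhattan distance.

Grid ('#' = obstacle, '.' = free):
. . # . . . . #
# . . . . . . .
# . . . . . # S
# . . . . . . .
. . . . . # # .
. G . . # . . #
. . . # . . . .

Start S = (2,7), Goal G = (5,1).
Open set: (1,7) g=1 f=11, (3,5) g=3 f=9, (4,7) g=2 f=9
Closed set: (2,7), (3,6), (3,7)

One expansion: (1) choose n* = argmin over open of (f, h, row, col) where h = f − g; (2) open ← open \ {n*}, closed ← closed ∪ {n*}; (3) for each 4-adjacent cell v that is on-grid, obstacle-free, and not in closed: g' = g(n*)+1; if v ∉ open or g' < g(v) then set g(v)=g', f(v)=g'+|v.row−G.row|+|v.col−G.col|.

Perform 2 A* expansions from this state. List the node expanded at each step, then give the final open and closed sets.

order=[(3,5) → (3,4)]; open=[(1,7) g=1 f=11, (2,4) g=5 f=11, (2,5) g=4 f=11, (3,3) g=5 f=9, (4,4) g=5 f=9, (4,7) g=2 f=9]; closed=[(2,7), (3,4), (3,5), (3,6), (3,7)]

step 1: expand (3,5) (f=9, h=6) → closed; open now [(1,7) g=1 f=11, (2,5) g=4 f=11, (3,4) g=4 f=9, (4,7) g=2 f=9]
step 2: expand (3,4) (f=9, h=5) → closed; open now [(1,7) g=1 f=11, (2,4) g=5 f=11, (2,5) g=4 f=11, (3,3) g=5 f=9, (4,4) g=5 f=9, (4,7) g=2 f=9]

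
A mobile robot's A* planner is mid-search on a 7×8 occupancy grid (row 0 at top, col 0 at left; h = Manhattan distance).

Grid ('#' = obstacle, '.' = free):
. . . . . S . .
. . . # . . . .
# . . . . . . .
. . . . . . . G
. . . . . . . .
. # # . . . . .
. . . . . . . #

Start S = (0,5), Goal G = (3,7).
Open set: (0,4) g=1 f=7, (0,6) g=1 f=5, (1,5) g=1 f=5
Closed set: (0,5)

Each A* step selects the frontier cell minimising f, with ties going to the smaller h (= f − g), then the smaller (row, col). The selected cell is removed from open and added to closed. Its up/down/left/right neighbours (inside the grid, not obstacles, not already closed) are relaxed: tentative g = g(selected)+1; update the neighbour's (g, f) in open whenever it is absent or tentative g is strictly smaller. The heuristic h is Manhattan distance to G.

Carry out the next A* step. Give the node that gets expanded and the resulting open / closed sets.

step 1: expand (0,6) (f=5, h=4) → closed; open now [(0,4) g=1 f=7, (0,7) g=2 f=5, (1,5) g=1 f=5, (1,6) g=2 f=5]

expanded=(0,6); open=[(0,4) g=1 f=7, (0,7) g=2 f=5, (1,5) g=1 f=5, (1,6) g=2 f=5]; closed=[(0,5), (0,6)]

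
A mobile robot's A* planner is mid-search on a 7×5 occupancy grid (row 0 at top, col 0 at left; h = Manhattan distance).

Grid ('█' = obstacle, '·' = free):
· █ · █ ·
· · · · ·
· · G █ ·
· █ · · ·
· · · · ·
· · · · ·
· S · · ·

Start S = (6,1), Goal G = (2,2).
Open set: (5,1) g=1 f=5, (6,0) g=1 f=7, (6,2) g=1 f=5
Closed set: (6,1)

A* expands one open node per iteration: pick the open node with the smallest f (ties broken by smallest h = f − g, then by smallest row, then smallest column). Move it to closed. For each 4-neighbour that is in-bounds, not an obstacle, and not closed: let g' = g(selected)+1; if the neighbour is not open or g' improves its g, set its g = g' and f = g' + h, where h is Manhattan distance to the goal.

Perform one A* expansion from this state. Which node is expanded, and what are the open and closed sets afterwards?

expanded=(5,1); open=[(4,1) g=2 f=5, (5,0) g=2 f=7, (5,2) g=2 f=5, (6,0) g=1 f=7, (6,2) g=1 f=5]; closed=[(5,1), (6,1)]

step 1: expand (5,1) (f=5, h=4) → closed; open now [(4,1) g=2 f=5, (5,0) g=2 f=7, (5,2) g=2 f=5, (6,0) g=1 f=7, (6,2) g=1 f=5]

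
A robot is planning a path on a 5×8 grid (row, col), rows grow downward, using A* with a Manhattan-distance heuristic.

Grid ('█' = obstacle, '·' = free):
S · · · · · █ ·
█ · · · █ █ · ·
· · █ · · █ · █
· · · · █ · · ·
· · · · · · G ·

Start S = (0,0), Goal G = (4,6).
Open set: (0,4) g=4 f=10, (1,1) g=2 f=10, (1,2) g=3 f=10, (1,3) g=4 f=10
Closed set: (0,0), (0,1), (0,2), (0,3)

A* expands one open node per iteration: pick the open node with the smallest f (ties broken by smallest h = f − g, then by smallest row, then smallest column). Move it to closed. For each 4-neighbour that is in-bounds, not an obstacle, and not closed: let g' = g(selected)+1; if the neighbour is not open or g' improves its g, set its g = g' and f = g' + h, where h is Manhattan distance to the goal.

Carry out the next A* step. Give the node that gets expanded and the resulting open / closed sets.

expanded=(0,4); open=[(0,5) g=5 f=10, (1,1) g=2 f=10, (1,2) g=3 f=10, (1,3) g=4 f=10]; closed=[(0,0), (0,1), (0,2), (0,3), (0,4)]

step 1: expand (0,4) (f=10, h=6) → closed; open now [(0,5) g=5 f=10, (1,1) g=2 f=10, (1,2) g=3 f=10, (1,3) g=4 f=10]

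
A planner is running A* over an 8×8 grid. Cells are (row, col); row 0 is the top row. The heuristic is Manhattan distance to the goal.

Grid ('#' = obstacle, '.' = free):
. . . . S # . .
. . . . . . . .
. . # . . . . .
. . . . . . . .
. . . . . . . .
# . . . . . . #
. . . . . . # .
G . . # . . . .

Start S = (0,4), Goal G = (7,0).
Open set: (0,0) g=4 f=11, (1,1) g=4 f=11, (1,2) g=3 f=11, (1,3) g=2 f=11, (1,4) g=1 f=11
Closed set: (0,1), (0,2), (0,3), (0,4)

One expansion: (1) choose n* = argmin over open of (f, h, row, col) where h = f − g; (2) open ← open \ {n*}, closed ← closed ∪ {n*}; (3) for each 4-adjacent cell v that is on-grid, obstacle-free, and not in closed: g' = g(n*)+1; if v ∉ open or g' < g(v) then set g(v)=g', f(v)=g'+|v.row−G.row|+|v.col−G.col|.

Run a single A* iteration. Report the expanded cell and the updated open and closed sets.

expanded=(0,0); open=[(1,0) g=5 f=11, (1,1) g=4 f=11, (1,2) g=3 f=11, (1,3) g=2 f=11, (1,4) g=1 f=11]; closed=[(0,0), (0,1), (0,2), (0,3), (0,4)]

step 1: expand (0,0) (f=11, h=7) → closed; open now [(1,0) g=5 f=11, (1,1) g=4 f=11, (1,2) g=3 f=11, (1,3) g=2 f=11, (1,4) g=1 f=11]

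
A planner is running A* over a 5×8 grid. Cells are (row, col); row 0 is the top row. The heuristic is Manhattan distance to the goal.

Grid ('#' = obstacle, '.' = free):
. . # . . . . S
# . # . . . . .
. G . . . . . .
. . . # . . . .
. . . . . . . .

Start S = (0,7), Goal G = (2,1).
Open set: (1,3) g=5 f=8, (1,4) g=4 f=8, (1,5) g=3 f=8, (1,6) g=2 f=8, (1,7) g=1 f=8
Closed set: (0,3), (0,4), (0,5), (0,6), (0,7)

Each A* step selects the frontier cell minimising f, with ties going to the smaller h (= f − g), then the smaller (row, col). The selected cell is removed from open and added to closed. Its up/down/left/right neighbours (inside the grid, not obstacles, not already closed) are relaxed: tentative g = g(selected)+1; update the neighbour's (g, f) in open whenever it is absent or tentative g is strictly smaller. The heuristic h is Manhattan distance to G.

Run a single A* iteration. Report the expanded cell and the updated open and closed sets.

step 1: expand (1,3) (f=8, h=3) → closed; open now [(1,4) g=4 f=8, (1,5) g=3 f=8, (1,6) g=2 f=8, (1,7) g=1 f=8, (2,3) g=6 f=8]

expanded=(1,3); open=[(1,4) g=4 f=8, (1,5) g=3 f=8, (1,6) g=2 f=8, (1,7) g=1 f=8, (2,3) g=6 f=8]; closed=[(0,3), (0,4), (0,5), (0,6), (0,7), (1,3)]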